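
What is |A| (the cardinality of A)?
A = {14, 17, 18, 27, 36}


Set A = {14, 17, 18, 27, 36}
Listing elements: 14, 17, 18, 27, 36
Counting: 5 elements
|A| = 5

5


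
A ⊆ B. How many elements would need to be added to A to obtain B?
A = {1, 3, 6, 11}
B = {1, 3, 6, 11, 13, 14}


Set A = {1, 3, 6, 11}, |A| = 4
Set B = {1, 3, 6, 11, 13, 14}, |B| = 6
Since A ⊆ B: B \ A = {13, 14}
|B| - |A| = 6 - 4 = 2

2


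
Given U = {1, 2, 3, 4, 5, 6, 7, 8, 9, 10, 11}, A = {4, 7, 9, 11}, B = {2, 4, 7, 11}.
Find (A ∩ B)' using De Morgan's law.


U = {1, 2, 3, 4, 5, 6, 7, 8, 9, 10, 11}
A = {4, 7, 9, 11}, B = {2, 4, 7, 11}
A ∩ B = {4, 7, 11}
(A ∩ B)' = U \ (A ∩ B) = {1, 2, 3, 5, 6, 8, 9, 10}
Verification via A' ∪ B': A' = {1, 2, 3, 5, 6, 8, 10}, B' = {1, 3, 5, 6, 8, 9, 10}
A' ∪ B' = {1, 2, 3, 5, 6, 8, 9, 10} ✓

{1, 2, 3, 5, 6, 8, 9, 10}


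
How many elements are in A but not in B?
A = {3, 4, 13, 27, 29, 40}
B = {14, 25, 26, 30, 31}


Set A = {3, 4, 13, 27, 29, 40}
Set B = {14, 25, 26, 30, 31}
A \ B = {3, 4, 13, 27, 29, 40}
|A \ B| = 6

6


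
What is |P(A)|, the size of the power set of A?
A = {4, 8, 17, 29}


Set A = {4, 8, 17, 29}
|A| = 4
The power set P(A) contains all subsets of A.
|P(A)| = 2^|A| = 2^4 = 16

16


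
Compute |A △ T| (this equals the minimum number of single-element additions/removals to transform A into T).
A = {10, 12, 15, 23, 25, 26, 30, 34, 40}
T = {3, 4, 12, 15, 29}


Set A = {10, 12, 15, 23, 25, 26, 30, 34, 40}
Set T = {3, 4, 12, 15, 29}
Elements to remove from A (in A, not in T): {10, 23, 25, 26, 30, 34, 40} → 7 removals
Elements to add to A (in T, not in A): {3, 4, 29} → 3 additions
Total edits = 7 + 3 = 10

10


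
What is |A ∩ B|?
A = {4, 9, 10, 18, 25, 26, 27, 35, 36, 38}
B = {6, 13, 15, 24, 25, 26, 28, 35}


Set A = {4, 9, 10, 18, 25, 26, 27, 35, 36, 38}
Set B = {6, 13, 15, 24, 25, 26, 28, 35}
A ∩ B = {25, 26, 35}
|A ∩ B| = 3

3


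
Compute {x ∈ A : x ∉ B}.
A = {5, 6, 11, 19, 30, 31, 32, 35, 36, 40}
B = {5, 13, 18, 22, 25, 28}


Set A = {5, 6, 11, 19, 30, 31, 32, 35, 36, 40}
Set B = {5, 13, 18, 22, 25, 28}
Check each element of A against B:
5 ∈ B, 6 ∉ B (include), 11 ∉ B (include), 19 ∉ B (include), 30 ∉ B (include), 31 ∉ B (include), 32 ∉ B (include), 35 ∉ B (include), 36 ∉ B (include), 40 ∉ B (include)
Elements of A not in B: {6, 11, 19, 30, 31, 32, 35, 36, 40}

{6, 11, 19, 30, 31, 32, 35, 36, 40}


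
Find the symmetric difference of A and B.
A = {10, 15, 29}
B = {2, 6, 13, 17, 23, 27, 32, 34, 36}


Set A = {10, 15, 29}
Set B = {2, 6, 13, 17, 23, 27, 32, 34, 36}
A △ B = (A \ B) ∪ (B \ A)
Elements in A but not B: {10, 15, 29}
Elements in B but not A: {2, 6, 13, 17, 23, 27, 32, 34, 36}
A △ B = {2, 6, 10, 13, 15, 17, 23, 27, 29, 32, 34, 36}

{2, 6, 10, 13, 15, 17, 23, 27, 29, 32, 34, 36}


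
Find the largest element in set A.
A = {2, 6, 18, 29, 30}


Set A = {2, 6, 18, 29, 30}
Elements in ascending order: 2, 6, 18, 29, 30
The largest element is 30.

30


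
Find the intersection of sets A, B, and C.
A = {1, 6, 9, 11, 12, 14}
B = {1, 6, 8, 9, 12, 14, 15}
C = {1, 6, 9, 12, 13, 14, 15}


Set A = {1, 6, 9, 11, 12, 14}
Set B = {1, 6, 8, 9, 12, 14, 15}
Set C = {1, 6, 9, 12, 13, 14, 15}
First, A ∩ B = {1, 6, 9, 12, 14}
Then, (A ∩ B) ∩ C = {1, 6, 9, 12, 14}

{1, 6, 9, 12, 14}


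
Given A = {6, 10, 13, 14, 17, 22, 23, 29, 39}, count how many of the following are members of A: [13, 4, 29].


Set A = {6, 10, 13, 14, 17, 22, 23, 29, 39}
Candidates: [13, 4, 29]
Check each candidate:
13 ∈ A, 4 ∉ A, 29 ∈ A
Count of candidates in A: 2

2


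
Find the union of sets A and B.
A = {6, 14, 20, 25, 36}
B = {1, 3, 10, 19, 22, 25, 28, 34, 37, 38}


Set A = {6, 14, 20, 25, 36}
Set B = {1, 3, 10, 19, 22, 25, 28, 34, 37, 38}
A ∪ B includes all elements in either set.
Elements from A: {6, 14, 20, 25, 36}
Elements from B not already included: {1, 3, 10, 19, 22, 28, 34, 37, 38}
A ∪ B = {1, 3, 6, 10, 14, 19, 20, 22, 25, 28, 34, 36, 37, 38}

{1, 3, 6, 10, 14, 19, 20, 22, 25, 28, 34, 36, 37, 38}


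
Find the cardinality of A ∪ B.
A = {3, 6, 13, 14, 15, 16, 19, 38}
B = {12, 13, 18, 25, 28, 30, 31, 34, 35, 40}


Set A = {3, 6, 13, 14, 15, 16, 19, 38}, |A| = 8
Set B = {12, 13, 18, 25, 28, 30, 31, 34, 35, 40}, |B| = 10
A ∩ B = {13}, |A ∩ B| = 1
|A ∪ B| = |A| + |B| - |A ∩ B| = 8 + 10 - 1 = 17

17


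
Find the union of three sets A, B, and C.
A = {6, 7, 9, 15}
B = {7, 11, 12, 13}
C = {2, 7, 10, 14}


Set A = {6, 7, 9, 15}
Set B = {7, 11, 12, 13}
Set C = {2, 7, 10, 14}
First, A ∪ B = {6, 7, 9, 11, 12, 13, 15}
Then, (A ∪ B) ∪ C = {2, 6, 7, 9, 10, 11, 12, 13, 14, 15}

{2, 6, 7, 9, 10, 11, 12, 13, 14, 15}


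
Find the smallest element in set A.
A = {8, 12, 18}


Set A = {8, 12, 18}
Elements in ascending order: 8, 12, 18
The smallest element is 8.

8


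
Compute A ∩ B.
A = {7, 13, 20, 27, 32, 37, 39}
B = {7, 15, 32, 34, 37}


Set A = {7, 13, 20, 27, 32, 37, 39}
Set B = {7, 15, 32, 34, 37}
A ∩ B includes only elements in both sets.
Check each element of A against B:
7 ✓, 13 ✗, 20 ✗, 27 ✗, 32 ✓, 37 ✓, 39 ✗
A ∩ B = {7, 32, 37}

{7, 32, 37}


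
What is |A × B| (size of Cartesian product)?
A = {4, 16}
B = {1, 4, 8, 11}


Set A = {4, 16} has 2 elements.
Set B = {1, 4, 8, 11} has 4 elements.
|A × B| = |A| × |B| = 2 × 4 = 8

8


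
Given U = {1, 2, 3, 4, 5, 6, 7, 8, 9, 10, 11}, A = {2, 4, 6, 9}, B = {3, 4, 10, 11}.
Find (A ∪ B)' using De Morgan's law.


U = {1, 2, 3, 4, 5, 6, 7, 8, 9, 10, 11}
A = {2, 4, 6, 9}, B = {3, 4, 10, 11}
A ∪ B = {2, 3, 4, 6, 9, 10, 11}
(A ∪ B)' = U \ (A ∪ B) = {1, 5, 7, 8}
Verification via A' ∩ B': A' = {1, 3, 5, 7, 8, 10, 11}, B' = {1, 2, 5, 6, 7, 8, 9}
A' ∩ B' = {1, 5, 7, 8} ✓

{1, 5, 7, 8}


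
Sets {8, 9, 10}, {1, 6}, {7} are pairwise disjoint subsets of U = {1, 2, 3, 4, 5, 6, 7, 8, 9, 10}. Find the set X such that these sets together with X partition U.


U = {1, 2, 3, 4, 5, 6, 7, 8, 9, 10}
Shown blocks: {8, 9, 10}, {1, 6}, {7}
A partition's blocks are pairwise disjoint and cover U, so the missing block = U \ (union of shown blocks).
Union of shown blocks: {1, 6, 7, 8, 9, 10}
Missing block = U \ (union) = {2, 3, 4, 5}

{2, 3, 4, 5}


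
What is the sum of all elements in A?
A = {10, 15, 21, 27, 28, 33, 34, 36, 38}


Set A = {10, 15, 21, 27, 28, 33, 34, 36, 38}
Sum = 10 + 15 + 21 + 27 + 28 + 33 + 34 + 36 + 38 = 242

242


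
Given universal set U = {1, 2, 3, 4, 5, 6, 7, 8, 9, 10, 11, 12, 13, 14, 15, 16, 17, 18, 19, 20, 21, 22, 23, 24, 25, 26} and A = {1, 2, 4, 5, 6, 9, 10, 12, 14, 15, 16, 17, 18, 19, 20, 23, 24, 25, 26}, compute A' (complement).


Universal set U = {1, 2, 3, 4, 5, 6, 7, 8, 9, 10, 11, 12, 13, 14, 15, 16, 17, 18, 19, 20, 21, 22, 23, 24, 25, 26}
Set A = {1, 2, 4, 5, 6, 9, 10, 12, 14, 15, 16, 17, 18, 19, 20, 23, 24, 25, 26}
A' = U \ A = elements in U but not in A
Checking each element of U:
1 (in A, exclude), 2 (in A, exclude), 3 (not in A, include), 4 (in A, exclude), 5 (in A, exclude), 6 (in A, exclude), 7 (not in A, include), 8 (not in A, include), 9 (in A, exclude), 10 (in A, exclude), 11 (not in A, include), 12 (in A, exclude), 13 (not in A, include), 14 (in A, exclude), 15 (in A, exclude), 16 (in A, exclude), 17 (in A, exclude), 18 (in A, exclude), 19 (in A, exclude), 20 (in A, exclude), 21 (not in A, include), 22 (not in A, include), 23 (in A, exclude), 24 (in A, exclude), 25 (in A, exclude), 26 (in A, exclude)
A' = {3, 7, 8, 11, 13, 21, 22}

{3, 7, 8, 11, 13, 21, 22}


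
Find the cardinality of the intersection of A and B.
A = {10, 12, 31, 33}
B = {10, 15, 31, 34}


Set A = {10, 12, 31, 33}
Set B = {10, 15, 31, 34}
A ∩ B = {10, 31}
|A ∩ B| = 2

2


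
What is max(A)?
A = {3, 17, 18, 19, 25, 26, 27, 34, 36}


Set A = {3, 17, 18, 19, 25, 26, 27, 34, 36}
Elements in ascending order: 3, 17, 18, 19, 25, 26, 27, 34, 36
The largest element is 36.

36


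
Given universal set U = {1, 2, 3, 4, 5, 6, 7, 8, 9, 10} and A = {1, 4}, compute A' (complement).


Universal set U = {1, 2, 3, 4, 5, 6, 7, 8, 9, 10}
Set A = {1, 4}
A' = U \ A = elements in U but not in A
Checking each element of U:
1 (in A, exclude), 2 (not in A, include), 3 (not in A, include), 4 (in A, exclude), 5 (not in A, include), 6 (not in A, include), 7 (not in A, include), 8 (not in A, include), 9 (not in A, include), 10 (not in A, include)
A' = {2, 3, 5, 6, 7, 8, 9, 10}

{2, 3, 5, 6, 7, 8, 9, 10}


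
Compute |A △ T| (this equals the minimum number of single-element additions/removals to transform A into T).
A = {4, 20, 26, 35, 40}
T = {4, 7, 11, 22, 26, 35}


Set A = {4, 20, 26, 35, 40}
Set T = {4, 7, 11, 22, 26, 35}
Elements to remove from A (in A, not in T): {20, 40} → 2 removals
Elements to add to A (in T, not in A): {7, 11, 22} → 3 additions
Total edits = 2 + 3 = 5

5


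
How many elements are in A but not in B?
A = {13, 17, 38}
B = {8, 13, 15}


Set A = {13, 17, 38}
Set B = {8, 13, 15}
A \ B = {17, 38}
|A \ B| = 2

2


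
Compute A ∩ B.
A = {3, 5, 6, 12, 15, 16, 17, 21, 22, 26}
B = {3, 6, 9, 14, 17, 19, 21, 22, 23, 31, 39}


Set A = {3, 5, 6, 12, 15, 16, 17, 21, 22, 26}
Set B = {3, 6, 9, 14, 17, 19, 21, 22, 23, 31, 39}
A ∩ B includes only elements in both sets.
Check each element of A against B:
3 ✓, 5 ✗, 6 ✓, 12 ✗, 15 ✗, 16 ✗, 17 ✓, 21 ✓, 22 ✓, 26 ✗
A ∩ B = {3, 6, 17, 21, 22}

{3, 6, 17, 21, 22}


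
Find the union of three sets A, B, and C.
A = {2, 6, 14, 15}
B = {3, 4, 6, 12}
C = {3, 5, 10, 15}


Set A = {2, 6, 14, 15}
Set B = {3, 4, 6, 12}
Set C = {3, 5, 10, 15}
First, A ∪ B = {2, 3, 4, 6, 12, 14, 15}
Then, (A ∪ B) ∪ C = {2, 3, 4, 5, 6, 10, 12, 14, 15}

{2, 3, 4, 5, 6, 10, 12, 14, 15}


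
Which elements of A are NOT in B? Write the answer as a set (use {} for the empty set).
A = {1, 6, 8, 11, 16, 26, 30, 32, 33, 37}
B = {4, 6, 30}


Set A = {1, 6, 8, 11, 16, 26, 30, 32, 33, 37}
Set B = {4, 6, 30}
Check each element of A against B:
1 ∉ B (include), 6 ∈ B, 8 ∉ B (include), 11 ∉ B (include), 16 ∉ B (include), 26 ∉ B (include), 30 ∈ B, 32 ∉ B (include), 33 ∉ B (include), 37 ∉ B (include)
Elements of A not in B: {1, 8, 11, 16, 26, 32, 33, 37}

{1, 8, 11, 16, 26, 32, 33, 37}


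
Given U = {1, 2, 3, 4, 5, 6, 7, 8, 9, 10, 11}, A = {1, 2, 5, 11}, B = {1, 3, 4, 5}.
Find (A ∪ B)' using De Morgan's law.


U = {1, 2, 3, 4, 5, 6, 7, 8, 9, 10, 11}
A = {1, 2, 5, 11}, B = {1, 3, 4, 5}
A ∪ B = {1, 2, 3, 4, 5, 11}
(A ∪ B)' = U \ (A ∪ B) = {6, 7, 8, 9, 10}
Verification via A' ∩ B': A' = {3, 4, 6, 7, 8, 9, 10}, B' = {2, 6, 7, 8, 9, 10, 11}
A' ∩ B' = {6, 7, 8, 9, 10} ✓

{6, 7, 8, 9, 10}


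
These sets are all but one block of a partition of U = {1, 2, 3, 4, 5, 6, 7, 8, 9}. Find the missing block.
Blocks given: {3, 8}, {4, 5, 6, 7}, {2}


U = {1, 2, 3, 4, 5, 6, 7, 8, 9}
Shown blocks: {3, 8}, {4, 5, 6, 7}, {2}
A partition's blocks are pairwise disjoint and cover U, so the missing block = U \ (union of shown blocks).
Union of shown blocks: {2, 3, 4, 5, 6, 7, 8}
Missing block = U \ (union) = {1, 9}

{1, 9}


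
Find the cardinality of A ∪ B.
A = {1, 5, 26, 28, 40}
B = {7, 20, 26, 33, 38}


Set A = {1, 5, 26, 28, 40}, |A| = 5
Set B = {7, 20, 26, 33, 38}, |B| = 5
A ∩ B = {26}, |A ∩ B| = 1
|A ∪ B| = |A| + |B| - |A ∩ B| = 5 + 5 - 1 = 9

9


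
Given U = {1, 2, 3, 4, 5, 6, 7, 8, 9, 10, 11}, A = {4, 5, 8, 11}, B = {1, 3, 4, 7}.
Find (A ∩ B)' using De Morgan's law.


U = {1, 2, 3, 4, 5, 6, 7, 8, 9, 10, 11}
A = {4, 5, 8, 11}, B = {1, 3, 4, 7}
A ∩ B = {4}
(A ∩ B)' = U \ (A ∩ B) = {1, 2, 3, 5, 6, 7, 8, 9, 10, 11}
Verification via A' ∪ B': A' = {1, 2, 3, 6, 7, 9, 10}, B' = {2, 5, 6, 8, 9, 10, 11}
A' ∪ B' = {1, 2, 3, 5, 6, 7, 8, 9, 10, 11} ✓

{1, 2, 3, 5, 6, 7, 8, 9, 10, 11}


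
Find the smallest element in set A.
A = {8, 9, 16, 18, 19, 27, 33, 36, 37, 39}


Set A = {8, 9, 16, 18, 19, 27, 33, 36, 37, 39}
Elements in ascending order: 8, 9, 16, 18, 19, 27, 33, 36, 37, 39
The smallest element is 8.

8


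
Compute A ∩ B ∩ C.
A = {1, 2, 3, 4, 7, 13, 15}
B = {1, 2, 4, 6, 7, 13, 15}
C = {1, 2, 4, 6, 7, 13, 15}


Set A = {1, 2, 3, 4, 7, 13, 15}
Set B = {1, 2, 4, 6, 7, 13, 15}
Set C = {1, 2, 4, 6, 7, 13, 15}
First, A ∩ B = {1, 2, 4, 7, 13, 15}
Then, (A ∩ B) ∩ C = {1, 2, 4, 7, 13, 15}

{1, 2, 4, 7, 13, 15}


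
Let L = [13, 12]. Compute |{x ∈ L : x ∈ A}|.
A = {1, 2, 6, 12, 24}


Set A = {1, 2, 6, 12, 24}
Candidates: [13, 12]
Check each candidate:
13 ∉ A, 12 ∈ A
Count of candidates in A: 1

1


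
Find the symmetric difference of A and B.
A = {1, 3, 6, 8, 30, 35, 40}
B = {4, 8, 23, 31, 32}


Set A = {1, 3, 6, 8, 30, 35, 40}
Set B = {4, 8, 23, 31, 32}
A △ B = (A \ B) ∪ (B \ A)
Elements in A but not B: {1, 3, 6, 30, 35, 40}
Elements in B but not A: {4, 23, 31, 32}
A △ B = {1, 3, 4, 6, 23, 30, 31, 32, 35, 40}

{1, 3, 4, 6, 23, 30, 31, 32, 35, 40}


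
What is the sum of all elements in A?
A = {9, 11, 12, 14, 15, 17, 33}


Set A = {9, 11, 12, 14, 15, 17, 33}
Sum = 9 + 11 + 12 + 14 + 15 + 17 + 33 = 111

111


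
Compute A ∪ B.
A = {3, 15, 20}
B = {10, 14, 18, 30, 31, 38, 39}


Set A = {3, 15, 20}
Set B = {10, 14, 18, 30, 31, 38, 39}
A ∪ B includes all elements in either set.
Elements from A: {3, 15, 20}
Elements from B not already included: {10, 14, 18, 30, 31, 38, 39}
A ∪ B = {3, 10, 14, 15, 18, 20, 30, 31, 38, 39}

{3, 10, 14, 15, 18, 20, 30, 31, 38, 39}


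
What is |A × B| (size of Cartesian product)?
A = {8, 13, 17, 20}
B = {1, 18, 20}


Set A = {8, 13, 17, 20} has 4 elements.
Set B = {1, 18, 20} has 3 elements.
|A × B| = |A| × |B| = 4 × 3 = 12

12


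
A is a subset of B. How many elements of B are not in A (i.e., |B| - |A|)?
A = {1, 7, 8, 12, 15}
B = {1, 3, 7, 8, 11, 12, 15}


Set A = {1, 7, 8, 12, 15}, |A| = 5
Set B = {1, 3, 7, 8, 11, 12, 15}, |B| = 7
Since A ⊆ B: B \ A = {3, 11}
|B| - |A| = 7 - 5 = 2

2


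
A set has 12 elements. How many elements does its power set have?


The set has 12 elements.
The power set contains all possible subsets.
|P(A)| = 2^|A| = 2^12 = 4096

4096


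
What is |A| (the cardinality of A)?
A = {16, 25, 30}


Set A = {16, 25, 30}
Listing elements: 16, 25, 30
Counting: 3 elements
|A| = 3

3


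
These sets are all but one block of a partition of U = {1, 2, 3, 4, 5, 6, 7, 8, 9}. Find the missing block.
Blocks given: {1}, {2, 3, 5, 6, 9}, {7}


U = {1, 2, 3, 4, 5, 6, 7, 8, 9}
Shown blocks: {1}, {2, 3, 5, 6, 9}, {7}
A partition's blocks are pairwise disjoint and cover U, so the missing block = U \ (union of shown blocks).
Union of shown blocks: {1, 2, 3, 5, 6, 7, 9}
Missing block = U \ (union) = {4, 8}

{4, 8}


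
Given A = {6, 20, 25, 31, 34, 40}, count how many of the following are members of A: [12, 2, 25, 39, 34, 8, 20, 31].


Set A = {6, 20, 25, 31, 34, 40}
Candidates: [12, 2, 25, 39, 34, 8, 20, 31]
Check each candidate:
12 ∉ A, 2 ∉ A, 25 ∈ A, 39 ∉ A, 34 ∈ A, 8 ∉ A, 20 ∈ A, 31 ∈ A
Count of candidates in A: 4

4


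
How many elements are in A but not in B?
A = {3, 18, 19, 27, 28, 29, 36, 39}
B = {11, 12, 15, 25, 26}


Set A = {3, 18, 19, 27, 28, 29, 36, 39}
Set B = {11, 12, 15, 25, 26}
A \ B = {3, 18, 19, 27, 28, 29, 36, 39}
|A \ B| = 8

8


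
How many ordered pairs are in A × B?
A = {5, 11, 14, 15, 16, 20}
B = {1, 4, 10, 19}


Set A = {5, 11, 14, 15, 16, 20} has 6 elements.
Set B = {1, 4, 10, 19} has 4 elements.
|A × B| = |A| × |B| = 6 × 4 = 24

24


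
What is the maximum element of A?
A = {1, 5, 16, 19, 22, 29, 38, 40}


Set A = {1, 5, 16, 19, 22, 29, 38, 40}
Elements in ascending order: 1, 5, 16, 19, 22, 29, 38, 40
The largest element is 40.

40


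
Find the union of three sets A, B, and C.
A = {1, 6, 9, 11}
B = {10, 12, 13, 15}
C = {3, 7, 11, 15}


Set A = {1, 6, 9, 11}
Set B = {10, 12, 13, 15}
Set C = {3, 7, 11, 15}
First, A ∪ B = {1, 6, 9, 10, 11, 12, 13, 15}
Then, (A ∪ B) ∪ C = {1, 3, 6, 7, 9, 10, 11, 12, 13, 15}

{1, 3, 6, 7, 9, 10, 11, 12, 13, 15}


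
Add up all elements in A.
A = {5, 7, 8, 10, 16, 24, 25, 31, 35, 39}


Set A = {5, 7, 8, 10, 16, 24, 25, 31, 35, 39}
Sum = 5 + 7 + 8 + 10 + 16 + 24 + 25 + 31 + 35 + 39 = 200

200


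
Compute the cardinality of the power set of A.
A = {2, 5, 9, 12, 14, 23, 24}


Set A = {2, 5, 9, 12, 14, 23, 24}
|A| = 7
The power set P(A) contains all subsets of A.
|P(A)| = 2^|A| = 2^7 = 128

128


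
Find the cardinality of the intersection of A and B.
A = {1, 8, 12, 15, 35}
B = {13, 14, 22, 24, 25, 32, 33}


Set A = {1, 8, 12, 15, 35}
Set B = {13, 14, 22, 24, 25, 32, 33}
A ∩ B = {}
|A ∩ B| = 0

0


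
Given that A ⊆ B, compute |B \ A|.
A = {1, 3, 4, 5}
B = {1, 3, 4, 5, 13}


Set A = {1, 3, 4, 5}, |A| = 4
Set B = {1, 3, 4, 5, 13}, |B| = 5
Since A ⊆ B: B \ A = {13}
|B| - |A| = 5 - 4 = 1

1


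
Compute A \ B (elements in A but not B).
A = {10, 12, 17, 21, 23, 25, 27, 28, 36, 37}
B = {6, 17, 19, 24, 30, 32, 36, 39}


Set A = {10, 12, 17, 21, 23, 25, 27, 28, 36, 37}
Set B = {6, 17, 19, 24, 30, 32, 36, 39}
A \ B includes elements in A that are not in B.
Check each element of A:
10 (not in B, keep), 12 (not in B, keep), 17 (in B, remove), 21 (not in B, keep), 23 (not in B, keep), 25 (not in B, keep), 27 (not in B, keep), 28 (not in B, keep), 36 (in B, remove), 37 (not in B, keep)
A \ B = {10, 12, 21, 23, 25, 27, 28, 37}

{10, 12, 21, 23, 25, 27, 28, 37}


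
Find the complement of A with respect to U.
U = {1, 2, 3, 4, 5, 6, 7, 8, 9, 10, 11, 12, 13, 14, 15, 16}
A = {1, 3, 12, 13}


Universal set U = {1, 2, 3, 4, 5, 6, 7, 8, 9, 10, 11, 12, 13, 14, 15, 16}
Set A = {1, 3, 12, 13}
A' = U \ A = elements in U but not in A
Checking each element of U:
1 (in A, exclude), 2 (not in A, include), 3 (in A, exclude), 4 (not in A, include), 5 (not in A, include), 6 (not in A, include), 7 (not in A, include), 8 (not in A, include), 9 (not in A, include), 10 (not in A, include), 11 (not in A, include), 12 (in A, exclude), 13 (in A, exclude), 14 (not in A, include), 15 (not in A, include), 16 (not in A, include)
A' = {2, 4, 5, 6, 7, 8, 9, 10, 11, 14, 15, 16}

{2, 4, 5, 6, 7, 8, 9, 10, 11, 14, 15, 16}


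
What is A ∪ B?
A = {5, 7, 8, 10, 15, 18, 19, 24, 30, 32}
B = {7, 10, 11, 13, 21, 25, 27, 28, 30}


Set A = {5, 7, 8, 10, 15, 18, 19, 24, 30, 32}
Set B = {7, 10, 11, 13, 21, 25, 27, 28, 30}
A ∪ B includes all elements in either set.
Elements from A: {5, 7, 8, 10, 15, 18, 19, 24, 30, 32}
Elements from B not already included: {11, 13, 21, 25, 27, 28}
A ∪ B = {5, 7, 8, 10, 11, 13, 15, 18, 19, 21, 24, 25, 27, 28, 30, 32}

{5, 7, 8, 10, 11, 13, 15, 18, 19, 21, 24, 25, 27, 28, 30, 32}


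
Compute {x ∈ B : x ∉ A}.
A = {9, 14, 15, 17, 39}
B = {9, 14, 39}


Set A = {9, 14, 15, 17, 39}
Set B = {9, 14, 39}
Check each element of B against A:
9 ∈ A, 14 ∈ A, 39 ∈ A
Elements of B not in A: {}

{}


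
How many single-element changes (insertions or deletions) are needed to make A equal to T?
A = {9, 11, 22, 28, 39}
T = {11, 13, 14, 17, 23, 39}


Set A = {9, 11, 22, 28, 39}
Set T = {11, 13, 14, 17, 23, 39}
Elements to remove from A (in A, not in T): {9, 22, 28} → 3 removals
Elements to add to A (in T, not in A): {13, 14, 17, 23} → 4 additions
Total edits = 3 + 4 = 7

7


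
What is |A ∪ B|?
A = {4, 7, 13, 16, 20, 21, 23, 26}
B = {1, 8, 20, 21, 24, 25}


Set A = {4, 7, 13, 16, 20, 21, 23, 26}, |A| = 8
Set B = {1, 8, 20, 21, 24, 25}, |B| = 6
A ∩ B = {20, 21}, |A ∩ B| = 2
|A ∪ B| = |A| + |B| - |A ∩ B| = 8 + 6 - 2 = 12

12


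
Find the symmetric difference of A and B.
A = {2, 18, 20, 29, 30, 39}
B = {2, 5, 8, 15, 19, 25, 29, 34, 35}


Set A = {2, 18, 20, 29, 30, 39}
Set B = {2, 5, 8, 15, 19, 25, 29, 34, 35}
A △ B = (A \ B) ∪ (B \ A)
Elements in A but not B: {18, 20, 30, 39}
Elements in B but not A: {5, 8, 15, 19, 25, 34, 35}
A △ B = {5, 8, 15, 18, 19, 20, 25, 30, 34, 35, 39}

{5, 8, 15, 18, 19, 20, 25, 30, 34, 35, 39}


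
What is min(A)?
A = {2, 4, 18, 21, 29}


Set A = {2, 4, 18, 21, 29}
Elements in ascending order: 2, 4, 18, 21, 29
The smallest element is 2.

2


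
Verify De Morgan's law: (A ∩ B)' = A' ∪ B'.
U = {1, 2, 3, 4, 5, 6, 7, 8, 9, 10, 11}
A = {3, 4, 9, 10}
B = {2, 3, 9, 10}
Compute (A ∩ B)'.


U = {1, 2, 3, 4, 5, 6, 7, 8, 9, 10, 11}
A = {3, 4, 9, 10}, B = {2, 3, 9, 10}
A ∩ B = {3, 9, 10}
(A ∩ B)' = U \ (A ∩ B) = {1, 2, 4, 5, 6, 7, 8, 11}
Verification via A' ∪ B': A' = {1, 2, 5, 6, 7, 8, 11}, B' = {1, 4, 5, 6, 7, 8, 11}
A' ∪ B' = {1, 2, 4, 5, 6, 7, 8, 11} ✓

{1, 2, 4, 5, 6, 7, 8, 11}


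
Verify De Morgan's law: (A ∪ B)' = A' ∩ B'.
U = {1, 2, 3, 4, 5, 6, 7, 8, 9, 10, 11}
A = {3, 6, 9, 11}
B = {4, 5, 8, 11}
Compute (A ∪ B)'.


U = {1, 2, 3, 4, 5, 6, 7, 8, 9, 10, 11}
A = {3, 6, 9, 11}, B = {4, 5, 8, 11}
A ∪ B = {3, 4, 5, 6, 8, 9, 11}
(A ∪ B)' = U \ (A ∪ B) = {1, 2, 7, 10}
Verification via A' ∩ B': A' = {1, 2, 4, 5, 7, 8, 10}, B' = {1, 2, 3, 6, 7, 9, 10}
A' ∩ B' = {1, 2, 7, 10} ✓

{1, 2, 7, 10}


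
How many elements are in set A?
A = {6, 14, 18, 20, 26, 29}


Set A = {6, 14, 18, 20, 26, 29}
Listing elements: 6, 14, 18, 20, 26, 29
Counting: 6 elements
|A| = 6

6


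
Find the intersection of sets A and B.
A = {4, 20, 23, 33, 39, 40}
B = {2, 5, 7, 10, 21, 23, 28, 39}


Set A = {4, 20, 23, 33, 39, 40}
Set B = {2, 5, 7, 10, 21, 23, 28, 39}
A ∩ B includes only elements in both sets.
Check each element of A against B:
4 ✗, 20 ✗, 23 ✓, 33 ✗, 39 ✓, 40 ✗
A ∩ B = {23, 39}

{23, 39}


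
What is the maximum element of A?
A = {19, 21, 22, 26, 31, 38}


Set A = {19, 21, 22, 26, 31, 38}
Elements in ascending order: 19, 21, 22, 26, 31, 38
The largest element is 38.

38


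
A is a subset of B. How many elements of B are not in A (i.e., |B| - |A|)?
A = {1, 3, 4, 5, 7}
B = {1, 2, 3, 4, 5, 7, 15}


Set A = {1, 3, 4, 5, 7}, |A| = 5
Set B = {1, 2, 3, 4, 5, 7, 15}, |B| = 7
Since A ⊆ B: B \ A = {2, 15}
|B| - |A| = 7 - 5 = 2

2


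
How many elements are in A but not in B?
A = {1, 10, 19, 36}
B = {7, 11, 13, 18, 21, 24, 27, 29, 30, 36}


Set A = {1, 10, 19, 36}
Set B = {7, 11, 13, 18, 21, 24, 27, 29, 30, 36}
A \ B = {1, 10, 19}
|A \ B| = 3

3


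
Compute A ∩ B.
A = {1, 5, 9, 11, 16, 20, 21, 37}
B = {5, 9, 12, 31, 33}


Set A = {1, 5, 9, 11, 16, 20, 21, 37}
Set B = {5, 9, 12, 31, 33}
A ∩ B includes only elements in both sets.
Check each element of A against B:
1 ✗, 5 ✓, 9 ✓, 11 ✗, 16 ✗, 20 ✗, 21 ✗, 37 ✗
A ∩ B = {5, 9}

{5, 9}


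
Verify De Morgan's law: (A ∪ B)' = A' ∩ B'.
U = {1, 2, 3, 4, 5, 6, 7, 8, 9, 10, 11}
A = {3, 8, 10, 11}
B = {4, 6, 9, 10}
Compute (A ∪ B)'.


U = {1, 2, 3, 4, 5, 6, 7, 8, 9, 10, 11}
A = {3, 8, 10, 11}, B = {4, 6, 9, 10}
A ∪ B = {3, 4, 6, 8, 9, 10, 11}
(A ∪ B)' = U \ (A ∪ B) = {1, 2, 5, 7}
Verification via A' ∩ B': A' = {1, 2, 4, 5, 6, 7, 9}, B' = {1, 2, 3, 5, 7, 8, 11}
A' ∩ B' = {1, 2, 5, 7} ✓

{1, 2, 5, 7}


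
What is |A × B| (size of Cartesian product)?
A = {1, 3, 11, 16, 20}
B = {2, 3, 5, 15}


Set A = {1, 3, 11, 16, 20} has 5 elements.
Set B = {2, 3, 5, 15} has 4 elements.
|A × B| = |A| × |B| = 5 × 4 = 20

20


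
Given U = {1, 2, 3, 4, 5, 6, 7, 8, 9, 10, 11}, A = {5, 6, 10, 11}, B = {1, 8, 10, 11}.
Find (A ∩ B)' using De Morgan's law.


U = {1, 2, 3, 4, 5, 6, 7, 8, 9, 10, 11}
A = {5, 6, 10, 11}, B = {1, 8, 10, 11}
A ∩ B = {10, 11}
(A ∩ B)' = U \ (A ∩ B) = {1, 2, 3, 4, 5, 6, 7, 8, 9}
Verification via A' ∪ B': A' = {1, 2, 3, 4, 7, 8, 9}, B' = {2, 3, 4, 5, 6, 7, 9}
A' ∪ B' = {1, 2, 3, 4, 5, 6, 7, 8, 9} ✓

{1, 2, 3, 4, 5, 6, 7, 8, 9}


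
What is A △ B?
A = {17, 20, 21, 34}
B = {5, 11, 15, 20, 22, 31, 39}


Set A = {17, 20, 21, 34}
Set B = {5, 11, 15, 20, 22, 31, 39}
A △ B = (A \ B) ∪ (B \ A)
Elements in A but not B: {17, 21, 34}
Elements in B but not A: {5, 11, 15, 22, 31, 39}
A △ B = {5, 11, 15, 17, 21, 22, 31, 34, 39}

{5, 11, 15, 17, 21, 22, 31, 34, 39}


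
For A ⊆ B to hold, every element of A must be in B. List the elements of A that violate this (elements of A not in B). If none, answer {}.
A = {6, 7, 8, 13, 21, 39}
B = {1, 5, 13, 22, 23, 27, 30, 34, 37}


Set A = {6, 7, 8, 13, 21, 39}
Set B = {1, 5, 13, 22, 23, 27, 30, 34, 37}
Check each element of A against B:
6 ∉ B (include), 7 ∉ B (include), 8 ∉ B (include), 13 ∈ B, 21 ∉ B (include), 39 ∉ B (include)
Elements of A not in B: {6, 7, 8, 21, 39}

{6, 7, 8, 21, 39}


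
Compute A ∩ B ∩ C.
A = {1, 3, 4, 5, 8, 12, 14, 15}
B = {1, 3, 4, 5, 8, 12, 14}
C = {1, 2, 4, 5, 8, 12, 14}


Set A = {1, 3, 4, 5, 8, 12, 14, 15}
Set B = {1, 3, 4, 5, 8, 12, 14}
Set C = {1, 2, 4, 5, 8, 12, 14}
First, A ∩ B = {1, 3, 4, 5, 8, 12, 14}
Then, (A ∩ B) ∩ C = {1, 4, 5, 8, 12, 14}

{1, 4, 5, 8, 12, 14}


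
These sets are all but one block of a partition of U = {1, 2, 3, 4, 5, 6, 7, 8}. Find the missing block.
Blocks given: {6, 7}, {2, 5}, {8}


U = {1, 2, 3, 4, 5, 6, 7, 8}
Shown blocks: {6, 7}, {2, 5}, {8}
A partition's blocks are pairwise disjoint and cover U, so the missing block = U \ (union of shown blocks).
Union of shown blocks: {2, 5, 6, 7, 8}
Missing block = U \ (union) = {1, 3, 4}

{1, 3, 4}


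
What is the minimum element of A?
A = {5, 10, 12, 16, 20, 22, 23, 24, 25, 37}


Set A = {5, 10, 12, 16, 20, 22, 23, 24, 25, 37}
Elements in ascending order: 5, 10, 12, 16, 20, 22, 23, 24, 25, 37
The smallest element is 5.

5


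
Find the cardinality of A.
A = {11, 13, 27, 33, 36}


Set A = {11, 13, 27, 33, 36}
Listing elements: 11, 13, 27, 33, 36
Counting: 5 elements
|A| = 5

5


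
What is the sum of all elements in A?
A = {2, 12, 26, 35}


Set A = {2, 12, 26, 35}
Sum = 2 + 12 + 26 + 35 = 75

75


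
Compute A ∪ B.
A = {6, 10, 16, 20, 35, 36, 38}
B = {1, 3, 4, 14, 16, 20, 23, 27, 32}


Set A = {6, 10, 16, 20, 35, 36, 38}
Set B = {1, 3, 4, 14, 16, 20, 23, 27, 32}
A ∪ B includes all elements in either set.
Elements from A: {6, 10, 16, 20, 35, 36, 38}
Elements from B not already included: {1, 3, 4, 14, 23, 27, 32}
A ∪ B = {1, 3, 4, 6, 10, 14, 16, 20, 23, 27, 32, 35, 36, 38}

{1, 3, 4, 6, 10, 14, 16, 20, 23, 27, 32, 35, 36, 38}


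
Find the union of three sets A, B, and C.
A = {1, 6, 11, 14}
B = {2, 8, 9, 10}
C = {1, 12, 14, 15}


Set A = {1, 6, 11, 14}
Set B = {2, 8, 9, 10}
Set C = {1, 12, 14, 15}
First, A ∪ B = {1, 2, 6, 8, 9, 10, 11, 14}
Then, (A ∪ B) ∪ C = {1, 2, 6, 8, 9, 10, 11, 12, 14, 15}

{1, 2, 6, 8, 9, 10, 11, 12, 14, 15}


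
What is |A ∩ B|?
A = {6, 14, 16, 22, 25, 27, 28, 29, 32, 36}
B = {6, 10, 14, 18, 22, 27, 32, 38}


Set A = {6, 14, 16, 22, 25, 27, 28, 29, 32, 36}
Set B = {6, 10, 14, 18, 22, 27, 32, 38}
A ∩ B = {6, 14, 22, 27, 32}
|A ∩ B| = 5

5


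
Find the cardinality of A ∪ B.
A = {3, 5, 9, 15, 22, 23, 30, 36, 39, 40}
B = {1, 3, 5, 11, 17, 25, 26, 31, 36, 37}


Set A = {3, 5, 9, 15, 22, 23, 30, 36, 39, 40}, |A| = 10
Set B = {1, 3, 5, 11, 17, 25, 26, 31, 36, 37}, |B| = 10
A ∩ B = {3, 5, 36}, |A ∩ B| = 3
|A ∪ B| = |A| + |B| - |A ∩ B| = 10 + 10 - 3 = 17

17


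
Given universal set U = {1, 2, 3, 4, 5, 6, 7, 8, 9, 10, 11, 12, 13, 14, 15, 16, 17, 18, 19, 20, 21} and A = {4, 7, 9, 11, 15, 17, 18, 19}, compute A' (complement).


Universal set U = {1, 2, 3, 4, 5, 6, 7, 8, 9, 10, 11, 12, 13, 14, 15, 16, 17, 18, 19, 20, 21}
Set A = {4, 7, 9, 11, 15, 17, 18, 19}
A' = U \ A = elements in U but not in A
Checking each element of U:
1 (not in A, include), 2 (not in A, include), 3 (not in A, include), 4 (in A, exclude), 5 (not in A, include), 6 (not in A, include), 7 (in A, exclude), 8 (not in A, include), 9 (in A, exclude), 10 (not in A, include), 11 (in A, exclude), 12 (not in A, include), 13 (not in A, include), 14 (not in A, include), 15 (in A, exclude), 16 (not in A, include), 17 (in A, exclude), 18 (in A, exclude), 19 (in A, exclude), 20 (not in A, include), 21 (not in A, include)
A' = {1, 2, 3, 5, 6, 8, 10, 12, 13, 14, 16, 20, 21}

{1, 2, 3, 5, 6, 8, 10, 12, 13, 14, 16, 20, 21}


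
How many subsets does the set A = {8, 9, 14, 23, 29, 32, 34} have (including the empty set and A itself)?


Set A = {8, 9, 14, 23, 29, 32, 34}
|A| = 7
The power set P(A) contains all subsets of A.
|P(A)| = 2^|A| = 2^7 = 128

128


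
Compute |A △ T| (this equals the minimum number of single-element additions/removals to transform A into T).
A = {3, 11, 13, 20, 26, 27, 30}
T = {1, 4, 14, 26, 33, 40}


Set A = {3, 11, 13, 20, 26, 27, 30}
Set T = {1, 4, 14, 26, 33, 40}
Elements to remove from A (in A, not in T): {3, 11, 13, 20, 27, 30} → 6 removals
Elements to add to A (in T, not in A): {1, 4, 14, 33, 40} → 5 additions
Total edits = 6 + 5 = 11

11


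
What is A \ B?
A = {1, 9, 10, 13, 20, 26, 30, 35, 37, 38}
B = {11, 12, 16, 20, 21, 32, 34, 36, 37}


Set A = {1, 9, 10, 13, 20, 26, 30, 35, 37, 38}
Set B = {11, 12, 16, 20, 21, 32, 34, 36, 37}
A \ B includes elements in A that are not in B.
Check each element of A:
1 (not in B, keep), 9 (not in B, keep), 10 (not in B, keep), 13 (not in B, keep), 20 (in B, remove), 26 (not in B, keep), 30 (not in B, keep), 35 (not in B, keep), 37 (in B, remove), 38 (not in B, keep)
A \ B = {1, 9, 10, 13, 26, 30, 35, 38}

{1, 9, 10, 13, 26, 30, 35, 38}


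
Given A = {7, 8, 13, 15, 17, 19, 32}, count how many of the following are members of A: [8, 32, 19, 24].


Set A = {7, 8, 13, 15, 17, 19, 32}
Candidates: [8, 32, 19, 24]
Check each candidate:
8 ∈ A, 32 ∈ A, 19 ∈ A, 24 ∉ A
Count of candidates in A: 3

3


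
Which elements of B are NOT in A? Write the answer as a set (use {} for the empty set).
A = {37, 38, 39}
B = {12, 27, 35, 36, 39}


Set A = {37, 38, 39}
Set B = {12, 27, 35, 36, 39}
Check each element of B against A:
12 ∉ A (include), 27 ∉ A (include), 35 ∉ A (include), 36 ∉ A (include), 39 ∈ A
Elements of B not in A: {12, 27, 35, 36}

{12, 27, 35, 36}


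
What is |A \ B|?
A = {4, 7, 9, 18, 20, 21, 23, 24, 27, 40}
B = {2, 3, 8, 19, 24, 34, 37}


Set A = {4, 7, 9, 18, 20, 21, 23, 24, 27, 40}
Set B = {2, 3, 8, 19, 24, 34, 37}
A \ B = {4, 7, 9, 18, 20, 21, 23, 27, 40}
|A \ B| = 9

9


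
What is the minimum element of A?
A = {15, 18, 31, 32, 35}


Set A = {15, 18, 31, 32, 35}
Elements in ascending order: 15, 18, 31, 32, 35
The smallest element is 15.

15


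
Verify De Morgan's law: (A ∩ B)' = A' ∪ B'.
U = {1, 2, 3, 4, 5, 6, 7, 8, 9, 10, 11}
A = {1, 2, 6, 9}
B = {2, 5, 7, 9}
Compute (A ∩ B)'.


U = {1, 2, 3, 4, 5, 6, 7, 8, 9, 10, 11}
A = {1, 2, 6, 9}, B = {2, 5, 7, 9}
A ∩ B = {2, 9}
(A ∩ B)' = U \ (A ∩ B) = {1, 3, 4, 5, 6, 7, 8, 10, 11}
Verification via A' ∪ B': A' = {3, 4, 5, 7, 8, 10, 11}, B' = {1, 3, 4, 6, 8, 10, 11}
A' ∪ B' = {1, 3, 4, 5, 6, 7, 8, 10, 11} ✓

{1, 3, 4, 5, 6, 7, 8, 10, 11}


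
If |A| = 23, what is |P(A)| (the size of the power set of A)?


The set has 23 elements.
The power set contains all possible subsets.
|P(A)| = 2^|A| = 2^23 = 8388608

8388608


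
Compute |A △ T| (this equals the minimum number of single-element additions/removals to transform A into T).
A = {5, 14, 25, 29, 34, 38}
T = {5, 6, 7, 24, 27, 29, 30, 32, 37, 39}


Set A = {5, 14, 25, 29, 34, 38}
Set T = {5, 6, 7, 24, 27, 29, 30, 32, 37, 39}
Elements to remove from A (in A, not in T): {14, 25, 34, 38} → 4 removals
Elements to add to A (in T, not in A): {6, 7, 24, 27, 30, 32, 37, 39} → 8 additions
Total edits = 4 + 8 = 12

12


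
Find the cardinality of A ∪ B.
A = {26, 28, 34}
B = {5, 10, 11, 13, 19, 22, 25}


Set A = {26, 28, 34}, |A| = 3
Set B = {5, 10, 11, 13, 19, 22, 25}, |B| = 7
A ∩ B = {}, |A ∩ B| = 0
|A ∪ B| = |A| + |B| - |A ∩ B| = 3 + 7 - 0 = 10

10


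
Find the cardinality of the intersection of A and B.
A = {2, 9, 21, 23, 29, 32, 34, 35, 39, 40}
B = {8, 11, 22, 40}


Set A = {2, 9, 21, 23, 29, 32, 34, 35, 39, 40}
Set B = {8, 11, 22, 40}
A ∩ B = {40}
|A ∩ B| = 1

1


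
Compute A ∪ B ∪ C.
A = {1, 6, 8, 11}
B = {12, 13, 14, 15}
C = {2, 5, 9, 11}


Set A = {1, 6, 8, 11}
Set B = {12, 13, 14, 15}
Set C = {2, 5, 9, 11}
First, A ∪ B = {1, 6, 8, 11, 12, 13, 14, 15}
Then, (A ∪ B) ∪ C = {1, 2, 5, 6, 8, 9, 11, 12, 13, 14, 15}

{1, 2, 5, 6, 8, 9, 11, 12, 13, 14, 15}


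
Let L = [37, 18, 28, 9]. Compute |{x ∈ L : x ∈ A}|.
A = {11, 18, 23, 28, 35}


Set A = {11, 18, 23, 28, 35}
Candidates: [37, 18, 28, 9]
Check each candidate:
37 ∉ A, 18 ∈ A, 28 ∈ A, 9 ∉ A
Count of candidates in A: 2

2


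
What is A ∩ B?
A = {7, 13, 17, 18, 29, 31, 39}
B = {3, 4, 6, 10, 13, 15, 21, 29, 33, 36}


Set A = {7, 13, 17, 18, 29, 31, 39}
Set B = {3, 4, 6, 10, 13, 15, 21, 29, 33, 36}
A ∩ B includes only elements in both sets.
Check each element of A against B:
7 ✗, 13 ✓, 17 ✗, 18 ✗, 29 ✓, 31 ✗, 39 ✗
A ∩ B = {13, 29}

{13, 29}


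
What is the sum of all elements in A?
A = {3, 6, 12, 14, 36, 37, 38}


Set A = {3, 6, 12, 14, 36, 37, 38}
Sum = 3 + 6 + 12 + 14 + 36 + 37 + 38 = 146

146


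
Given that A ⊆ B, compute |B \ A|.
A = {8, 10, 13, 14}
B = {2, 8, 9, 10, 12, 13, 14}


Set A = {8, 10, 13, 14}, |A| = 4
Set B = {2, 8, 9, 10, 12, 13, 14}, |B| = 7
Since A ⊆ B: B \ A = {2, 9, 12}
|B| - |A| = 7 - 4 = 3

3


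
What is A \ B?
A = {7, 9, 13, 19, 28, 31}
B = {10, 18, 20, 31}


Set A = {7, 9, 13, 19, 28, 31}
Set B = {10, 18, 20, 31}
A \ B includes elements in A that are not in B.
Check each element of A:
7 (not in B, keep), 9 (not in B, keep), 13 (not in B, keep), 19 (not in B, keep), 28 (not in B, keep), 31 (in B, remove)
A \ B = {7, 9, 13, 19, 28}

{7, 9, 13, 19, 28}


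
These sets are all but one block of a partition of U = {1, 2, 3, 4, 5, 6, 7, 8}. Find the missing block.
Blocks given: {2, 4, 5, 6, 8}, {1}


U = {1, 2, 3, 4, 5, 6, 7, 8}
Shown blocks: {2, 4, 5, 6, 8}, {1}
A partition's blocks are pairwise disjoint and cover U, so the missing block = U \ (union of shown blocks).
Union of shown blocks: {1, 2, 4, 5, 6, 8}
Missing block = U \ (union) = {3, 7}

{3, 7}


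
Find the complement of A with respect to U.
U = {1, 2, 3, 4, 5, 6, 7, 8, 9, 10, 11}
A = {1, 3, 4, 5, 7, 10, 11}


Universal set U = {1, 2, 3, 4, 5, 6, 7, 8, 9, 10, 11}
Set A = {1, 3, 4, 5, 7, 10, 11}
A' = U \ A = elements in U but not in A
Checking each element of U:
1 (in A, exclude), 2 (not in A, include), 3 (in A, exclude), 4 (in A, exclude), 5 (in A, exclude), 6 (not in A, include), 7 (in A, exclude), 8 (not in A, include), 9 (not in A, include), 10 (in A, exclude), 11 (in A, exclude)
A' = {2, 6, 8, 9}

{2, 6, 8, 9}


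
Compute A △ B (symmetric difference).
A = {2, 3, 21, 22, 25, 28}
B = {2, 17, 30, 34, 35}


Set A = {2, 3, 21, 22, 25, 28}
Set B = {2, 17, 30, 34, 35}
A △ B = (A \ B) ∪ (B \ A)
Elements in A but not B: {3, 21, 22, 25, 28}
Elements in B but not A: {17, 30, 34, 35}
A △ B = {3, 17, 21, 22, 25, 28, 30, 34, 35}

{3, 17, 21, 22, 25, 28, 30, 34, 35}


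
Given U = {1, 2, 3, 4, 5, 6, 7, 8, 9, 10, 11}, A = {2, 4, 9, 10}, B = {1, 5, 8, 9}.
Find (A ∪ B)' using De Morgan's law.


U = {1, 2, 3, 4, 5, 6, 7, 8, 9, 10, 11}
A = {2, 4, 9, 10}, B = {1, 5, 8, 9}
A ∪ B = {1, 2, 4, 5, 8, 9, 10}
(A ∪ B)' = U \ (A ∪ B) = {3, 6, 7, 11}
Verification via A' ∩ B': A' = {1, 3, 5, 6, 7, 8, 11}, B' = {2, 3, 4, 6, 7, 10, 11}
A' ∩ B' = {3, 6, 7, 11} ✓

{3, 6, 7, 11}


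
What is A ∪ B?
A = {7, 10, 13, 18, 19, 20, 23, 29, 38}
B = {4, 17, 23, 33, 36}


Set A = {7, 10, 13, 18, 19, 20, 23, 29, 38}
Set B = {4, 17, 23, 33, 36}
A ∪ B includes all elements in either set.
Elements from A: {7, 10, 13, 18, 19, 20, 23, 29, 38}
Elements from B not already included: {4, 17, 33, 36}
A ∪ B = {4, 7, 10, 13, 17, 18, 19, 20, 23, 29, 33, 36, 38}

{4, 7, 10, 13, 17, 18, 19, 20, 23, 29, 33, 36, 38}


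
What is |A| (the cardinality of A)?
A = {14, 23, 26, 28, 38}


Set A = {14, 23, 26, 28, 38}
Listing elements: 14, 23, 26, 28, 38
Counting: 5 elements
|A| = 5

5


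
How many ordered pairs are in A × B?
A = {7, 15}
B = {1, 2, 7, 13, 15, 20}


Set A = {7, 15} has 2 elements.
Set B = {1, 2, 7, 13, 15, 20} has 6 elements.
|A × B| = |A| × |B| = 2 × 6 = 12

12


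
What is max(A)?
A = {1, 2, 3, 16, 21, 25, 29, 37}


Set A = {1, 2, 3, 16, 21, 25, 29, 37}
Elements in ascending order: 1, 2, 3, 16, 21, 25, 29, 37
The largest element is 37.

37


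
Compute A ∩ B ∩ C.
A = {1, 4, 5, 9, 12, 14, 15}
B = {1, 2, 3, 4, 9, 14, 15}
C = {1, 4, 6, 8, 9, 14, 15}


Set A = {1, 4, 5, 9, 12, 14, 15}
Set B = {1, 2, 3, 4, 9, 14, 15}
Set C = {1, 4, 6, 8, 9, 14, 15}
First, A ∩ B = {1, 4, 9, 14, 15}
Then, (A ∩ B) ∩ C = {1, 4, 9, 14, 15}

{1, 4, 9, 14, 15}


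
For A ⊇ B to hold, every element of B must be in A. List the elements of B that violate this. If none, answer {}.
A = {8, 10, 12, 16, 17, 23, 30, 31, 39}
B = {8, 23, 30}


Set A = {8, 10, 12, 16, 17, 23, 30, 31, 39}
Set B = {8, 23, 30}
Check each element of B against A:
8 ∈ A, 23 ∈ A, 30 ∈ A
Elements of B not in A: {}

{}


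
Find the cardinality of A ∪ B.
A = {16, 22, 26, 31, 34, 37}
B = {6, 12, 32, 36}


Set A = {16, 22, 26, 31, 34, 37}, |A| = 6
Set B = {6, 12, 32, 36}, |B| = 4
A ∩ B = {}, |A ∩ B| = 0
|A ∪ B| = |A| + |B| - |A ∩ B| = 6 + 4 - 0 = 10

10


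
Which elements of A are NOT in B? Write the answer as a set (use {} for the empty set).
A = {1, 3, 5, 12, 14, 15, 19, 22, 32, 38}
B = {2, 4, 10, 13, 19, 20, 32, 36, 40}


Set A = {1, 3, 5, 12, 14, 15, 19, 22, 32, 38}
Set B = {2, 4, 10, 13, 19, 20, 32, 36, 40}
Check each element of A against B:
1 ∉ B (include), 3 ∉ B (include), 5 ∉ B (include), 12 ∉ B (include), 14 ∉ B (include), 15 ∉ B (include), 19 ∈ B, 22 ∉ B (include), 32 ∈ B, 38 ∉ B (include)
Elements of A not in B: {1, 3, 5, 12, 14, 15, 22, 38}

{1, 3, 5, 12, 14, 15, 22, 38}


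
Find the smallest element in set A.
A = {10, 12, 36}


Set A = {10, 12, 36}
Elements in ascending order: 10, 12, 36
The smallest element is 10.

10


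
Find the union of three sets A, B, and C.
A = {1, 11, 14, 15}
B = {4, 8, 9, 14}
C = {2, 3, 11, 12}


Set A = {1, 11, 14, 15}
Set B = {4, 8, 9, 14}
Set C = {2, 3, 11, 12}
First, A ∪ B = {1, 4, 8, 9, 11, 14, 15}
Then, (A ∪ B) ∪ C = {1, 2, 3, 4, 8, 9, 11, 12, 14, 15}

{1, 2, 3, 4, 8, 9, 11, 12, 14, 15}


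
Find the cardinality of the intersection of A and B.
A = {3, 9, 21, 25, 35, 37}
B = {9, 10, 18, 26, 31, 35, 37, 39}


Set A = {3, 9, 21, 25, 35, 37}
Set B = {9, 10, 18, 26, 31, 35, 37, 39}
A ∩ B = {9, 35, 37}
|A ∩ B| = 3

3


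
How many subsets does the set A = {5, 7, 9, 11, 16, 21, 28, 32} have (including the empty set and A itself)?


Set A = {5, 7, 9, 11, 16, 21, 28, 32}
|A| = 8
The power set P(A) contains all subsets of A.
|P(A)| = 2^|A| = 2^8 = 256

256


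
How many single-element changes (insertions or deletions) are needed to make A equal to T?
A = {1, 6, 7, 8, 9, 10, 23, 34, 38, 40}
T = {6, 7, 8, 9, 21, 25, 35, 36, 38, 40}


Set A = {1, 6, 7, 8, 9, 10, 23, 34, 38, 40}
Set T = {6, 7, 8, 9, 21, 25, 35, 36, 38, 40}
Elements to remove from A (in A, not in T): {1, 10, 23, 34} → 4 removals
Elements to add to A (in T, not in A): {21, 25, 35, 36} → 4 additions
Total edits = 4 + 4 = 8

8


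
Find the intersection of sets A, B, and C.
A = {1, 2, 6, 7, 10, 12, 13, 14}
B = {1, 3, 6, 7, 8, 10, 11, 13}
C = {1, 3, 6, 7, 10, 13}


Set A = {1, 2, 6, 7, 10, 12, 13, 14}
Set B = {1, 3, 6, 7, 8, 10, 11, 13}
Set C = {1, 3, 6, 7, 10, 13}
First, A ∩ B = {1, 6, 7, 10, 13}
Then, (A ∩ B) ∩ C = {1, 6, 7, 10, 13}

{1, 6, 7, 10, 13}


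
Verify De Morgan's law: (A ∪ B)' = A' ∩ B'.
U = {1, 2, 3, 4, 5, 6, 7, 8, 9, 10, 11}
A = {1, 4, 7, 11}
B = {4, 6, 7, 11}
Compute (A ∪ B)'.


U = {1, 2, 3, 4, 5, 6, 7, 8, 9, 10, 11}
A = {1, 4, 7, 11}, B = {4, 6, 7, 11}
A ∪ B = {1, 4, 6, 7, 11}
(A ∪ B)' = U \ (A ∪ B) = {2, 3, 5, 8, 9, 10}
Verification via A' ∩ B': A' = {2, 3, 5, 6, 8, 9, 10}, B' = {1, 2, 3, 5, 8, 9, 10}
A' ∩ B' = {2, 3, 5, 8, 9, 10} ✓

{2, 3, 5, 8, 9, 10}
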